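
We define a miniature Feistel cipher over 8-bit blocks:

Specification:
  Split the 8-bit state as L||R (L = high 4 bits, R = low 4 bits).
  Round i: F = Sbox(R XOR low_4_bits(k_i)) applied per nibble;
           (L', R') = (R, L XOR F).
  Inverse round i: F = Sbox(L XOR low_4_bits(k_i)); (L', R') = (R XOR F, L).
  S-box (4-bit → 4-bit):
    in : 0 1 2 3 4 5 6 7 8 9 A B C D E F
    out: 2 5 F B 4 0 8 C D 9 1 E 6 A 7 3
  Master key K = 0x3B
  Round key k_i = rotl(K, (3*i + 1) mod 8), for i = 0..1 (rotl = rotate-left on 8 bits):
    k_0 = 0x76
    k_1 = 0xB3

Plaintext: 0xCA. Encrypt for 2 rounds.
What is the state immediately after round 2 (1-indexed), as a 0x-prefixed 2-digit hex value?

s_0 = plaintext = 0xCA
s_1 = Round(s_0, k_0) = 0xAA
s_2 = Round(s_1, k_1) = 0xA3

0xA3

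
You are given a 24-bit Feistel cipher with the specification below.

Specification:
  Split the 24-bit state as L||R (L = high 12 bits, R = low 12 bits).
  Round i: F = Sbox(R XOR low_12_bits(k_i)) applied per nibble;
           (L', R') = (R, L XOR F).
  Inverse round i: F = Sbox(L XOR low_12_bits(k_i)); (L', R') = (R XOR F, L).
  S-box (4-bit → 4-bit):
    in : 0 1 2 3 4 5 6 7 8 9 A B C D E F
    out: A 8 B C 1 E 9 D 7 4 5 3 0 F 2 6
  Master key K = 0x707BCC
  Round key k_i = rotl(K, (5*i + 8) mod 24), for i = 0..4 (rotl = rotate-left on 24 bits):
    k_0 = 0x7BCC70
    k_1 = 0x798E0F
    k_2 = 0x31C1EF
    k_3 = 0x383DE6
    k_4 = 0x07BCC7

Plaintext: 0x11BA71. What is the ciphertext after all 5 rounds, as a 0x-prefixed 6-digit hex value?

s_0 = plaintext = 0x11BA71
s_1 = Round(s_0, k_0) = 0xA718B3
s_2 = Round(s_1, k_1) = 0x8B3341
s_3 = Round(s_2, k_2) = 0x3413E1
s_4 = Round(s_3, k_3) = 0x3E11EC
s_5 = Round(s_4, k_4) = 0x1ECC52

0x1ECC52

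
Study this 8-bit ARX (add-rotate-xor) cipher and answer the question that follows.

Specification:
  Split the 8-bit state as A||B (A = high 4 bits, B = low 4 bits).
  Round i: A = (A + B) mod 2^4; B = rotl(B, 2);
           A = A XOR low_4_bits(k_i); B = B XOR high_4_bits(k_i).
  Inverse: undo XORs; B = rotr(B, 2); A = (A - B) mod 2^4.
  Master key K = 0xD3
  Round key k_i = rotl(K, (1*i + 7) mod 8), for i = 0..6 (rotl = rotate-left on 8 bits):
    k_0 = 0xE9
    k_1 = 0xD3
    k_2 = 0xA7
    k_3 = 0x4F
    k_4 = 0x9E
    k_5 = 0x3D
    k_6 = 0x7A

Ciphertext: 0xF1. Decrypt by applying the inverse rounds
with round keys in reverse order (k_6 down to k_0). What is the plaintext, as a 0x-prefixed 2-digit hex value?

0xA4

s_0 = ciphertext = 0xF1
s_1 = InvRound(s_0, k_6) = 0xC9
s_2 = InvRound(s_1, k_5) = 0x7A
s_3 = InvRound(s_2, k_4) = 0xDC
s_4 = InvRound(s_3, k_3) = 0x02
s_5 = InvRound(s_4, k_2) = 0x52
s_6 = InvRound(s_5, k_1) = 0x7F
s_7 = InvRound(s_6, k_0) = 0xA4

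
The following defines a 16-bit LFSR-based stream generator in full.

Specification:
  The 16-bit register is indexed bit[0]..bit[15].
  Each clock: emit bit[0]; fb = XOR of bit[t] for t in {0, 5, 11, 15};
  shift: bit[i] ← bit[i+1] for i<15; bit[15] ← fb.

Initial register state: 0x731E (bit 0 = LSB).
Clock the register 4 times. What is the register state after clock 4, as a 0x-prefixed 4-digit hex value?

0x8731

reg_0 = 0x731E
clock 1: out=0, reg = 0x398F
clock 2: out=1, reg = 0x1CC7
clock 3: out=1, reg = 0x0E63
clock 4: out=1, reg = 0x8731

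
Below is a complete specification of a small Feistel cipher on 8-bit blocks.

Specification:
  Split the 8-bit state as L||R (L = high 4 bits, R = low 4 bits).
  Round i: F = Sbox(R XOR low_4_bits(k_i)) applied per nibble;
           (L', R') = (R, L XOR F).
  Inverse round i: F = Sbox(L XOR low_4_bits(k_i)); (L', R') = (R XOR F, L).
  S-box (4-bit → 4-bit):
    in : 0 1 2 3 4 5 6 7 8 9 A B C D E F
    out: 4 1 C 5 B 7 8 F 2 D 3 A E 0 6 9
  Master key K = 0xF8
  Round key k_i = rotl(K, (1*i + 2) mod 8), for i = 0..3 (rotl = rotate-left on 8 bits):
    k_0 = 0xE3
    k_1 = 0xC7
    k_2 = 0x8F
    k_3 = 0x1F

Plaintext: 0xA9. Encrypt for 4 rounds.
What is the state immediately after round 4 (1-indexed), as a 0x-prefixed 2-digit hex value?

0xD3

s_0 = plaintext = 0xA9
s_1 = Round(s_0, k_0) = 0x99
s_2 = Round(s_1, k_1) = 0x9F
s_3 = Round(s_2, k_2) = 0xFD
s_4 = Round(s_3, k_3) = 0xD3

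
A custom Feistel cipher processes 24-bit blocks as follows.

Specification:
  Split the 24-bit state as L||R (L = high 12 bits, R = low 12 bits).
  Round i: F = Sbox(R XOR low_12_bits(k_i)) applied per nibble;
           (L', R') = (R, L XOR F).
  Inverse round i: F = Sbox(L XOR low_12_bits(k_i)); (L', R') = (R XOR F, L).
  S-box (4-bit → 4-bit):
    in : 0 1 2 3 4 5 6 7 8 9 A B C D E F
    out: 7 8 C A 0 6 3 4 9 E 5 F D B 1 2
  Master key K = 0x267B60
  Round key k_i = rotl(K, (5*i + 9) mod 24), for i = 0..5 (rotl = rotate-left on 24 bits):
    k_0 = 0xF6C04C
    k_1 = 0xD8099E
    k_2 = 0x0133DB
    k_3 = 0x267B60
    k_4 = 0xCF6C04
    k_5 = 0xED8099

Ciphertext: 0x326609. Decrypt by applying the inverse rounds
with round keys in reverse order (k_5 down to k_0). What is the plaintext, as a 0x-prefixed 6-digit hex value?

s_0 = ciphertext = 0x326609
s_1 = InvRound(s_0, k_5) = 0xCFB326
s_2 = InvRound(s_1, k_4) = 0x404CFB
s_3 = InvRound(s_2, k_3) = 0xECB404
s_4 = InvRound(s_3, k_2) = 0xF83ECB
s_5 = InvRound(s_4, k_1) = 0xD40F83
s_6 = InvRound(s_5, k_0) = 0x4FED40

0x4FED40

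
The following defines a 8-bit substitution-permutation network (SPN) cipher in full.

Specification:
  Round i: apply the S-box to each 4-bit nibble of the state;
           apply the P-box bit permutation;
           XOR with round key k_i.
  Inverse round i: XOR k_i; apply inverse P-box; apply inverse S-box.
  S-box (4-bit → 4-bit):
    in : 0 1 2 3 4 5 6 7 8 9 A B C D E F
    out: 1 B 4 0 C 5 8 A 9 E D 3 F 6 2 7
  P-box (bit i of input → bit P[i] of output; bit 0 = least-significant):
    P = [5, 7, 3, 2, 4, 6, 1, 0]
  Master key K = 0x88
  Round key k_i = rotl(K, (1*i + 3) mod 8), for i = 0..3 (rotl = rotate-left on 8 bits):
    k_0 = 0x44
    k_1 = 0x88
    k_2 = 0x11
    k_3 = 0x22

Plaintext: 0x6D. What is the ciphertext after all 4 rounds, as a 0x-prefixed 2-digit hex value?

s_0 = plaintext = 0x6D
s_1 = Round(s_0, k_0) = 0xCD
s_2 = Round(s_1, k_1) = 0x53
s_3 = Round(s_2, k_2) = 0x03
s_4 = Round(s_3, k_3) = 0x32

0x32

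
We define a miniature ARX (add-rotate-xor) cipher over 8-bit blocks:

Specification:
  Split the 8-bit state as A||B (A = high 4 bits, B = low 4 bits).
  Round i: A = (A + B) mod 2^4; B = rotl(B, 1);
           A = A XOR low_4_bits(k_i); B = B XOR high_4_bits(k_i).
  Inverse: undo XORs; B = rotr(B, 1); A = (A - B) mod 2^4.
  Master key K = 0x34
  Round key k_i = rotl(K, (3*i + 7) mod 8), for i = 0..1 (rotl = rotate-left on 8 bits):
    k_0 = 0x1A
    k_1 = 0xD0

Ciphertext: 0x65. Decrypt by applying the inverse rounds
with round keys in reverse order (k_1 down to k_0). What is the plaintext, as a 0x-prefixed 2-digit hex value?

0xEA

s_0 = ciphertext = 0x65
s_1 = InvRound(s_0, k_1) = 0x24
s_2 = InvRound(s_1, k_0) = 0xEA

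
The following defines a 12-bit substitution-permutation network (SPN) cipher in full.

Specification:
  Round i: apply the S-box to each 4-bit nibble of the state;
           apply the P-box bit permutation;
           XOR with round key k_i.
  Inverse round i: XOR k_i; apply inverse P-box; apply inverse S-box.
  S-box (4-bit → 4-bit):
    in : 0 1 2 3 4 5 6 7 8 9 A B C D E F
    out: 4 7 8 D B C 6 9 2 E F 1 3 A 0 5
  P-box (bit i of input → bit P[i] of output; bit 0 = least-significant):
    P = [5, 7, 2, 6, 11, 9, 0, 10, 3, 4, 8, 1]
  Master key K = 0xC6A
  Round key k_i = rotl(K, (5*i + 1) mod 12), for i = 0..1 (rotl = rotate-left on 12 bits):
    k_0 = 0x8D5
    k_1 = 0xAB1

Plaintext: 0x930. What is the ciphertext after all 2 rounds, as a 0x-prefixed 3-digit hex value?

0x1F3

s_0 = plaintext = 0x930
s_1 = Round(s_0, k_0) = 0x5C2
s_2 = Round(s_1, k_1) = 0x1F3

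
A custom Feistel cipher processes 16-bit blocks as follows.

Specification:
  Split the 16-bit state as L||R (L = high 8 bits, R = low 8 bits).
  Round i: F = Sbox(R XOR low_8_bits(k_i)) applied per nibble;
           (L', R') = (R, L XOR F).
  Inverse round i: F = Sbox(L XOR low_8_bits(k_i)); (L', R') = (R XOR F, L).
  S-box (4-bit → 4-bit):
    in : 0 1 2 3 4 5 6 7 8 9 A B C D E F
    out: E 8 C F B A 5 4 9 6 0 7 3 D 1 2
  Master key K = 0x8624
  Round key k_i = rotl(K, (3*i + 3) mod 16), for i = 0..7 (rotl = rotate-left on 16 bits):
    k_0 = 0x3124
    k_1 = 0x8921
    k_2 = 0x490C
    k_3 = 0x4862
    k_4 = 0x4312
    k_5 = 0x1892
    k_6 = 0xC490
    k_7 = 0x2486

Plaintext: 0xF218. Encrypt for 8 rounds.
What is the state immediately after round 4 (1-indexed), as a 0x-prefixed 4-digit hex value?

0xD1A9

s_0 = plaintext = 0xF218
s_1 = Round(s_0, k_0) = 0x1801
s_2 = Round(s_1, k_1) = 0x01D6
s_3 = Round(s_2, k_2) = 0xD6D1
s_4 = Round(s_3, k_3) = 0xD1A9
s_5 = Round(s_4, k_4) = 0xA9A6
s_6 = Round(s_5, k_5) = 0xA652
s_7 = Round(s_6, k_6) = 0x529A
s_8 = Round(s_7, k_7) = 0x9AD1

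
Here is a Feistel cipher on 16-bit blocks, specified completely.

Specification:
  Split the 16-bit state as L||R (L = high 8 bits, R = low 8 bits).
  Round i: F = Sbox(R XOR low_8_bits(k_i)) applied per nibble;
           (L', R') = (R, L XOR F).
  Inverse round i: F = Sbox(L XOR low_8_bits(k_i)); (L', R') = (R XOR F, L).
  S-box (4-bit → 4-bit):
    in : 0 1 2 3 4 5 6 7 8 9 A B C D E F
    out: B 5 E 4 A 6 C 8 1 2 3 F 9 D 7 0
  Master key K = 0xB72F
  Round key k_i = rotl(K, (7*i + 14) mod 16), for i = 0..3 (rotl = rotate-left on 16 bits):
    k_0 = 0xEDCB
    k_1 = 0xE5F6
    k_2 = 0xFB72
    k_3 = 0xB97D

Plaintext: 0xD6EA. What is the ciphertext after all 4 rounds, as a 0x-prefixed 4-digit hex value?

0x847E

s_0 = plaintext = 0xD6EA
s_1 = Round(s_0, k_0) = 0xEA33
s_2 = Round(s_1, k_1) = 0x337C
s_3 = Round(s_2, k_2) = 0x7C84
s_4 = Round(s_3, k_3) = 0x847E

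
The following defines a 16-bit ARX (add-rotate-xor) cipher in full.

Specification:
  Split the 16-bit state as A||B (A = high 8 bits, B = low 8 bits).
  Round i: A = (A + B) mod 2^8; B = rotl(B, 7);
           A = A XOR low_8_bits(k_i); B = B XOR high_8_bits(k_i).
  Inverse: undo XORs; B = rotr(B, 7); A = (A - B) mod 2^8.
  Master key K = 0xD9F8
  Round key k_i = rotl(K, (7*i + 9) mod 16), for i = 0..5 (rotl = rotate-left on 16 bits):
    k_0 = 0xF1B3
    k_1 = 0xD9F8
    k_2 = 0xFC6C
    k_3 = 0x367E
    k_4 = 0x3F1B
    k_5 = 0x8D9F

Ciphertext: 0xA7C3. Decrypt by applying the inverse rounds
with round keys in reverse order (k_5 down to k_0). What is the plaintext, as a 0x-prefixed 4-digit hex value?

0x7E74

s_0 = ciphertext = 0xA7C3
s_1 = InvRound(s_0, k_5) = 0x9C9C
s_2 = InvRound(s_1, k_4) = 0x4047
s_3 = InvRound(s_2, k_3) = 0x5CE2
s_4 = InvRound(s_3, k_2) = 0xF43C
s_5 = InvRound(s_4, k_1) = 0x41CB
s_6 = InvRound(s_5, k_0) = 0x7E74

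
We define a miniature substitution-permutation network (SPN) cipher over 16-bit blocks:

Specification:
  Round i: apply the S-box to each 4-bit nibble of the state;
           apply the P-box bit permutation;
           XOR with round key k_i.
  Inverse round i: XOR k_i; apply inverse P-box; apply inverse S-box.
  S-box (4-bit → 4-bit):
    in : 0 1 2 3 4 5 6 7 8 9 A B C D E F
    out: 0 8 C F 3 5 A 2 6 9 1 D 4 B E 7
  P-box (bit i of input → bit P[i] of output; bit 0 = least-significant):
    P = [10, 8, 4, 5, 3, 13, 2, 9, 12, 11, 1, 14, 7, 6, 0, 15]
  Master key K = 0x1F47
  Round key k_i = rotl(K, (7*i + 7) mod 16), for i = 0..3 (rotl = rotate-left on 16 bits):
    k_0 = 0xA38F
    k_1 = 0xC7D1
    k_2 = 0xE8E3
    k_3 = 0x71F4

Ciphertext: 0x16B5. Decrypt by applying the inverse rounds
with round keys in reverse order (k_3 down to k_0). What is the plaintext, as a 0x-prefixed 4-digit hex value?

0xEECA

s_0 = ciphertext = 0x16B5
s_1 = InvRound(s_0, k_3) = 0x8164
s_2 = InvRound(s_1, k_2) = 0x5E87
s_3 = InvRound(s_2, k_1) = 0x6FC8
s_4 = InvRound(s_3, k_0) = 0xEECA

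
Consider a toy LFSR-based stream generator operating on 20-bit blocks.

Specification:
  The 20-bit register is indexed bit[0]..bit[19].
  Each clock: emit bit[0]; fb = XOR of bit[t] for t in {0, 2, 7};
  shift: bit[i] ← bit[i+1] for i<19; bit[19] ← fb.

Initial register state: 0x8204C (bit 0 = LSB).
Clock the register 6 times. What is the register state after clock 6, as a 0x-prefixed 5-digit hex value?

0x7E081

reg_0 = 0x8204C
clock 1: out=0, reg = 0xC1026
clock 2: out=0, reg = 0xE0813
clock 3: out=1, reg = 0xF0409
clock 4: out=1, reg = 0xF8204
clock 5: out=0, reg = 0xFC102
clock 6: out=0, reg = 0x7E081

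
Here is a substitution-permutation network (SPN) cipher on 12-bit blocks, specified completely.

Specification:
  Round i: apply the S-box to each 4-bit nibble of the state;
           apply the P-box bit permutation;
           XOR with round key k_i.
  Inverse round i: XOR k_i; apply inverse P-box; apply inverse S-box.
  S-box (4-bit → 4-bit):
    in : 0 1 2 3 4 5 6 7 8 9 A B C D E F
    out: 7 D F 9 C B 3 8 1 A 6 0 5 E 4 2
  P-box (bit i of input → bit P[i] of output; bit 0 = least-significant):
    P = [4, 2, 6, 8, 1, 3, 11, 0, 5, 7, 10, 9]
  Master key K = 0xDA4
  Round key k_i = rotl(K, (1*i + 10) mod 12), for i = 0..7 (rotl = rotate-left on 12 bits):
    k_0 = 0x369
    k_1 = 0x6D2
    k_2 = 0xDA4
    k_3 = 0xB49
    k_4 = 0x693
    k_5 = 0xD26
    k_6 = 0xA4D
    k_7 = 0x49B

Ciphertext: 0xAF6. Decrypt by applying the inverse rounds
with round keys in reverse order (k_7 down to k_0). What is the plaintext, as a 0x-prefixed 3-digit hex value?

0x9DE

s_0 = ciphertext = 0xAF6
s_1 = InvRound(s_0, k_7) = 0x1DA
s_2 = InvRound(s_1, k_6) = 0x915
s_3 = InvRound(s_2, k_5) = 0xC38
s_4 = InvRound(s_3, k_4) = 0x52B
s_5 = InvRound(s_4, k_3) = 0x1CE
s_6 = InvRound(s_5, k_2) = 0xC0E
s_7 = InvRound(s_6, k_1) = 0x9A0
s_8 = InvRound(s_7, k_0) = 0x9DE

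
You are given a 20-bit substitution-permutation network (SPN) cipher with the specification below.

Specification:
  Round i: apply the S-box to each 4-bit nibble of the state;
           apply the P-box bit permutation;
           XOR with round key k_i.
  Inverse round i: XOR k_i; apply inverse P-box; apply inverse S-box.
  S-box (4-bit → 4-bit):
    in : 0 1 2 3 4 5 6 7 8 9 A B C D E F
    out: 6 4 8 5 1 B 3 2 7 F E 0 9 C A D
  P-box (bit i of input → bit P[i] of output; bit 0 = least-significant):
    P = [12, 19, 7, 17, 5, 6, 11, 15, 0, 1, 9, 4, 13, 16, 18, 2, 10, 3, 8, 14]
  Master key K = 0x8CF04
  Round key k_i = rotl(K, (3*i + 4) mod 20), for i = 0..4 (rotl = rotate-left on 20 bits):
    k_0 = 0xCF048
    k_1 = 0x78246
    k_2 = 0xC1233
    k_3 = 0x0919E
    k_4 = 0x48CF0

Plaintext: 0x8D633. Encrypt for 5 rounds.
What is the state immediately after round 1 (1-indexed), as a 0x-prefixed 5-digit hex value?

0x8EDE7

s_0 = plaintext = 0x8D633
s_1 = Round(s_0, k_0) = 0x8EDE7
s_2 = Round(s_1, k_1) = 0xE051A
s_3 = Round(s_2, k_2) = 0x35AA8
s_4 = Round(s_3, k_3) = 0x92E48
s_5 = Round(s_4, k_4) = 0xCD94E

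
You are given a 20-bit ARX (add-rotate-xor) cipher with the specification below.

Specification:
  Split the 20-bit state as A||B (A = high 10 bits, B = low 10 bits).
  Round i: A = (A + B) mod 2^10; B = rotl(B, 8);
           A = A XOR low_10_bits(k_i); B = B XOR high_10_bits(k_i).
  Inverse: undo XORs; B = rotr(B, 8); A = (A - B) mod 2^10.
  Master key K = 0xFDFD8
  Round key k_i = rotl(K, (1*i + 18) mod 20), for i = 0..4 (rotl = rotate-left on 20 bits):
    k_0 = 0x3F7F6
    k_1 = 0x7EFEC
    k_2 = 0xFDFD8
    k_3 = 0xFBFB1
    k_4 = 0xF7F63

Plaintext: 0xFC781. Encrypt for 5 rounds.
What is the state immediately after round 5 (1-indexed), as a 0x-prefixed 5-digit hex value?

0x54A19

s_0 = plaintext = 0xFC781
s_1 = Round(s_0, k_0) = 0x2111D
s_2 = Round(s_1, k_1) = 0x934BC
s_3 = Round(s_2, k_2) = 0x347D8
s_4 = Round(s_3, k_3) = 0xC6319
s_5 = Round(s_4, k_4) = 0x54A19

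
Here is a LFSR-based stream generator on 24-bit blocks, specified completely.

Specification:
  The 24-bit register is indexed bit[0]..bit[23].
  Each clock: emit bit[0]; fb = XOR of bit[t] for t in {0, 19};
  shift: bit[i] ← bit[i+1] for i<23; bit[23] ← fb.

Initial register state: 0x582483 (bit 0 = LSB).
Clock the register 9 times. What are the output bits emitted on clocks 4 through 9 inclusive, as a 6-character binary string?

000010

reg_0 = 0x582483
clock 1: out=1, reg = 0x2C1241
clock 2: out=1, reg = 0x160920
clock 3: out=0, reg = 0x0B0490
clock 4: out=0, reg = 0x858248
clock 5: out=0, reg = 0x42C124
clock 6: out=0, reg = 0x216092
clock 7: out=0, reg = 0x10B049
clock 8: out=1, reg = 0x885824
clock 9: out=0, reg = 0xC42C12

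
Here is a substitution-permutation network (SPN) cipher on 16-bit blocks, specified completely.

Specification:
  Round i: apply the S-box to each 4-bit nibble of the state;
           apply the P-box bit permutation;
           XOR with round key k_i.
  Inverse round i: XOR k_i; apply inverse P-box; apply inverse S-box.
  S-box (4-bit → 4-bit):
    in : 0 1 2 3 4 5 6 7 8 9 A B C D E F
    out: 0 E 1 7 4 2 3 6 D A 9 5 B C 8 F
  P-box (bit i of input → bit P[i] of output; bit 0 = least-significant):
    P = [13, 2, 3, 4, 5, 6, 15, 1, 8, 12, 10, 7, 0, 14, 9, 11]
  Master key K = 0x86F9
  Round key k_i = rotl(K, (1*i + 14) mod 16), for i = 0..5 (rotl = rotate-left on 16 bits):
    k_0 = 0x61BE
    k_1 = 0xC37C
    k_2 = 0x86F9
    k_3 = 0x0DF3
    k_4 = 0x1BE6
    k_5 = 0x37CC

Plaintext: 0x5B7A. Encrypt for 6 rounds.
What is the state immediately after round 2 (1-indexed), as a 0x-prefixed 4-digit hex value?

s_0 = plaintext = 0x5B7A
s_1 = Round(s_0, k_0) = 0x84EE
s_2 = Round(s_1, k_1) = 0xCD6F
s_3 = Round(s_2, k_2) = 0xEA04
s_4 = Round(s_3, k_3) = 0x047B
s_5 = Round(s_4, k_4) = 0xBFAE
s_6 = Round(s_5, k_5) = 0x207F

0xCD6F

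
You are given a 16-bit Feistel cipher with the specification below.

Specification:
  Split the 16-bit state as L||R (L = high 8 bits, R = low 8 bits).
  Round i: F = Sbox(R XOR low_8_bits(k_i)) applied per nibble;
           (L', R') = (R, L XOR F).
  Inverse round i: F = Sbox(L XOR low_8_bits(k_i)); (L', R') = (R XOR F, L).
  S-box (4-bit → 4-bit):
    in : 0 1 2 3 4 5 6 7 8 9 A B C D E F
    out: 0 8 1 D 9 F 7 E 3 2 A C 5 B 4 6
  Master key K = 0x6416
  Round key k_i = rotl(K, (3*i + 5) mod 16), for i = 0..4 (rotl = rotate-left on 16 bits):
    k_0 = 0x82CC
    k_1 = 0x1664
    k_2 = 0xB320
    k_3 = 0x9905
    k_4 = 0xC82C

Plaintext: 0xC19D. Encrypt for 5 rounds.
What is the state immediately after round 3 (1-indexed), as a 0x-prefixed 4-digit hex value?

0x66AE

s_0 = plaintext = 0xC19D
s_1 = Round(s_0, k_0) = 0x9D39
s_2 = Round(s_1, k_1) = 0x3966
s_3 = Round(s_2, k_2) = 0x66AE
s_4 = Round(s_3, k_3) = 0xAECA
s_5 = Round(s_4, k_4) = 0xCAE9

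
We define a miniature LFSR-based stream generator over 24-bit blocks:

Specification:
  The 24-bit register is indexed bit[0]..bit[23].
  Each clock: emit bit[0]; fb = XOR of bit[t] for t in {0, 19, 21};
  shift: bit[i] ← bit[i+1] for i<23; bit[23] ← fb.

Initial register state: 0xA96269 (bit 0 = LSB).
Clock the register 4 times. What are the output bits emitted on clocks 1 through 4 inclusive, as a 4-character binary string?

1001

reg_0 = 0xA96269
clock 1: out=1, reg = 0xD4B134
clock 2: out=0, reg = 0x6A589A
clock 3: out=0, reg = 0x352C4D
clock 4: out=1, reg = 0x1A9626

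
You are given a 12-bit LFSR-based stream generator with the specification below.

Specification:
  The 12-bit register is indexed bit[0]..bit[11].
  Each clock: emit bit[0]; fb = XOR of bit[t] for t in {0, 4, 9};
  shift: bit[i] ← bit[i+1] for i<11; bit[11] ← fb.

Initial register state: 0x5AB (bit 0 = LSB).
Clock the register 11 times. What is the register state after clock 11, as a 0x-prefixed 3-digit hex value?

reg_0 = 0x5AB
clock 1: out=1, reg = 0xAD5
clock 2: out=1, reg = 0xD6A
clock 3: out=0, reg = 0x6B5
clock 4: out=1, reg = 0xB5A
clock 5: out=0, reg = 0x5AD
clock 6: out=1, reg = 0xAD6
clock 7: out=0, reg = 0x56B
clock 8: out=1, reg = 0xAB5
clock 9: out=1, reg = 0xD5A
clock 10: out=0, reg = 0xEAD
clock 11: out=1, reg = 0x756

0x756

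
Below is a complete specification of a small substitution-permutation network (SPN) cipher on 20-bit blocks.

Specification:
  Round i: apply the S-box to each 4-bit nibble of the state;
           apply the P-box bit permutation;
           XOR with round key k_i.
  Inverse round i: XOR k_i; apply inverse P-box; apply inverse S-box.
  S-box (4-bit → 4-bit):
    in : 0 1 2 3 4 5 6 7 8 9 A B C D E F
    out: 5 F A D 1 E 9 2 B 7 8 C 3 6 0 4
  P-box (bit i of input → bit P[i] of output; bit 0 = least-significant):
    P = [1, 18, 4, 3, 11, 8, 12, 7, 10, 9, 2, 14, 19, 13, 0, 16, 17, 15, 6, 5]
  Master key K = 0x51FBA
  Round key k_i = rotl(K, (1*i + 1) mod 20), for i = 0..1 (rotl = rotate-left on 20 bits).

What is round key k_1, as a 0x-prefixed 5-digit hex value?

0x47EE9

K = 0x51FBA
k_0 = rotl(K, (1*0+1) mod 20) = rotl(K, 1) = 0xA3F74
k_1 = rotl(K, (1*1+1) mod 20) = rotl(K, 2) = 0x47EE9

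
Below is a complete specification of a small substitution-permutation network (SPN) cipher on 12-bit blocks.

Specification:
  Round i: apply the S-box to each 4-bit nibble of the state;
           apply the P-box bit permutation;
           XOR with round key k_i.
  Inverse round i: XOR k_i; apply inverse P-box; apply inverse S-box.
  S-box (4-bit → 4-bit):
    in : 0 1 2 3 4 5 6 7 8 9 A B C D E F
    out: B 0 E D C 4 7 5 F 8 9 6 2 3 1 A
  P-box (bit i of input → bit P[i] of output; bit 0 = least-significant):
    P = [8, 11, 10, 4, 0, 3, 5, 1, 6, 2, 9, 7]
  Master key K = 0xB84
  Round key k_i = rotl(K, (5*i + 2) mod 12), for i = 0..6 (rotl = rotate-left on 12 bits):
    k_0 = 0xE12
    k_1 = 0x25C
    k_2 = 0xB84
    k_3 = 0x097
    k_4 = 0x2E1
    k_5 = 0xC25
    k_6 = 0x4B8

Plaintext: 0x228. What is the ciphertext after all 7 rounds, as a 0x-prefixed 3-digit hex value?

s_0 = plaintext = 0x228
s_1 = Round(s_0, k_0) = 0x1AC
s_2 = Round(s_1, k_1) = 0xA5F
s_3 = Round(s_2, k_2) = 0x374
s_4 = Round(s_3, k_3) = 0x666
s_5 = Round(s_4, k_4) = 0xD8C
s_6 = Round(s_5, k_5) = 0x44A
s_7 = Round(s_6, k_6) = 0x70A

0x70A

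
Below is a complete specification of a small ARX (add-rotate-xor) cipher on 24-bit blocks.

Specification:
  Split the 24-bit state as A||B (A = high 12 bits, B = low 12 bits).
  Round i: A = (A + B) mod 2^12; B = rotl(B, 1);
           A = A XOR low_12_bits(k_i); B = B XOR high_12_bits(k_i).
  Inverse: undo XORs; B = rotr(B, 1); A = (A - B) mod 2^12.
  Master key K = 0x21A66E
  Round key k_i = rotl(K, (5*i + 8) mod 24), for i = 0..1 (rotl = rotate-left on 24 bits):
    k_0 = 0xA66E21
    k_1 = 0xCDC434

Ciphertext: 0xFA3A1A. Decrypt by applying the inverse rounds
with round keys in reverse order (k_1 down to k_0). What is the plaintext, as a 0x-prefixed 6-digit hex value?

s_0 = ciphertext = 0xFA3A1A
s_1 = InvRound(s_0, k_1) = 0x834363
s_2 = InvRound(s_1, k_0) = 0x993C82

0x993C82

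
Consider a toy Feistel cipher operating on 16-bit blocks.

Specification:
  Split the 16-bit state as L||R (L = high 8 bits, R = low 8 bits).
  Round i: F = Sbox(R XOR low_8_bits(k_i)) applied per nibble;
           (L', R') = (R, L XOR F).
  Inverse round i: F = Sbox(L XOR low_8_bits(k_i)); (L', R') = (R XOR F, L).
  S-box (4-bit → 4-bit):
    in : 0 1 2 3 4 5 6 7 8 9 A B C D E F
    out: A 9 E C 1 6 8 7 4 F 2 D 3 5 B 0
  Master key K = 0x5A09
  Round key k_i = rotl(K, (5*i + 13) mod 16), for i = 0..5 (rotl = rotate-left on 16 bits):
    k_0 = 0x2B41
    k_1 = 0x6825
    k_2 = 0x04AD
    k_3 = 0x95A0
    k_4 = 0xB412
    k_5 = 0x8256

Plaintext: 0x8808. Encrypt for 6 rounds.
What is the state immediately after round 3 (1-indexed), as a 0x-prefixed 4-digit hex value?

0xD6EA

s_0 = plaintext = 0x8808
s_1 = Round(s_0, k_0) = 0x0897
s_2 = Round(s_1, k_1) = 0x97D6
s_3 = Round(s_2, k_2) = 0xD6EA
s_4 = Round(s_3, k_3) = 0xEAC4
s_5 = Round(s_4, k_4) = 0xC4B2
s_6 = Round(s_5, k_5) = 0xB275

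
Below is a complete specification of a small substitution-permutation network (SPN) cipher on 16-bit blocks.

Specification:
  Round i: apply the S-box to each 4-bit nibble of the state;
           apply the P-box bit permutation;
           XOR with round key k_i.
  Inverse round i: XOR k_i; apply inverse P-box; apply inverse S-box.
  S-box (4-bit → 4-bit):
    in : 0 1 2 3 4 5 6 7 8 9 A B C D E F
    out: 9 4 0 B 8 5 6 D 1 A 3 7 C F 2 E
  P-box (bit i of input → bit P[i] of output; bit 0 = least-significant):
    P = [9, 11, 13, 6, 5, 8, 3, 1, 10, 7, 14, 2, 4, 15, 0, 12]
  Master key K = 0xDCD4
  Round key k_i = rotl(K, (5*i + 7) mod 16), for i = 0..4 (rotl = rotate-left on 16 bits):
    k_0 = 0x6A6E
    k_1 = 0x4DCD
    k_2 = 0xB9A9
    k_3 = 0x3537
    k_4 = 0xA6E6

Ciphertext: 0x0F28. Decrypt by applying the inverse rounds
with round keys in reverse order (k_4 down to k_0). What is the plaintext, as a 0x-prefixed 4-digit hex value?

0xE4FA

s_0 = ciphertext = 0x0F28
s_1 = InvRound(s_0, k_4) = 0xE9FF
s_2 = InvRound(s_1, k_3) = 0x9B19
s_3 = InvRound(s_2, k_2) = 0x8E85
s_4 = InvRound(s_3, k_1) = 0xE160
s_5 = InvRound(s_4, k_0) = 0xE4FA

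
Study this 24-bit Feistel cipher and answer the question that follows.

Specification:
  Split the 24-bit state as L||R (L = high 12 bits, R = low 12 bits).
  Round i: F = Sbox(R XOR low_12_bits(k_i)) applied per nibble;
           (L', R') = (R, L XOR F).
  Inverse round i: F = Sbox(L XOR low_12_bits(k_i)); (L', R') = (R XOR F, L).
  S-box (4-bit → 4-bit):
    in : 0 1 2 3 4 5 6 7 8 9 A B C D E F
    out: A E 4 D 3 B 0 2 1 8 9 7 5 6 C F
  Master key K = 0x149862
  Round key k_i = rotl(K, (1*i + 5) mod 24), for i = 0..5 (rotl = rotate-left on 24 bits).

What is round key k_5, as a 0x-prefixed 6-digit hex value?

0x618852

K = 0x149862
k_0 = rotl(K, (1*0+5) mod 24) = rotl(K, 5) = 0x930C42
k_1 = rotl(K, (1*1+5) mod 24) = rotl(K, 6) = 0x261885
k_2 = rotl(K, (1*2+5) mod 24) = rotl(K, 7) = 0x4C310A
k_3 = rotl(K, (1*3+5) mod 24) = rotl(K, 8) = 0x986214
k_4 = rotl(K, (1*4+5) mod 24) = rotl(K, 9) = 0x30C429
k_5 = rotl(K, (1*5+5) mod 24) = rotl(K, 10) = 0x618852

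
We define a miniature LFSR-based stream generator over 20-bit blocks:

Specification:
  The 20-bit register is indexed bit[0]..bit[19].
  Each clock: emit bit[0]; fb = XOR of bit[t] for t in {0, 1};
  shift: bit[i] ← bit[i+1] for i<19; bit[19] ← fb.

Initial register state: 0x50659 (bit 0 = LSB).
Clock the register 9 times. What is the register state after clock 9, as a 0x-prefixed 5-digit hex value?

0xBAA83

reg_0 = 0x50659
clock 1: out=1, reg = 0xA832C
clock 2: out=0, reg = 0x54196
clock 3: out=0, reg = 0xAA0CB
clock 4: out=1, reg = 0x55065
clock 5: out=1, reg = 0xAA832
clock 6: out=0, reg = 0xD5419
clock 7: out=1, reg = 0xEAA0C
clock 8: out=0, reg = 0x75506
clock 9: out=0, reg = 0xBAA83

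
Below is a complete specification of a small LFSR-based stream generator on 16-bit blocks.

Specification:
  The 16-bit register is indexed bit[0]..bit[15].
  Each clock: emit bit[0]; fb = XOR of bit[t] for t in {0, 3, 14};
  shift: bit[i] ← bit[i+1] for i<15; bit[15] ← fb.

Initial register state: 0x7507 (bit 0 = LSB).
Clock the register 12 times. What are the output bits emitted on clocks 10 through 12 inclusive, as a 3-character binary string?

reg_0 = 0x7507
clock 1: out=1, reg = 0x3A83
clock 2: out=1, reg = 0x9D41
clock 3: out=1, reg = 0xCEA0
clock 4: out=0, reg = 0xE750
clock 5: out=0, reg = 0xF3A8
clock 6: out=0, reg = 0x79D4
clock 7: out=0, reg = 0xBCEA
clock 8: out=0, reg = 0xDE75
clock 9: out=1, reg = 0x6F3A
clock 10: out=0, reg = 0x379D
clock 11: out=1, reg = 0x1BCE
clock 12: out=0, reg = 0x8DE7

010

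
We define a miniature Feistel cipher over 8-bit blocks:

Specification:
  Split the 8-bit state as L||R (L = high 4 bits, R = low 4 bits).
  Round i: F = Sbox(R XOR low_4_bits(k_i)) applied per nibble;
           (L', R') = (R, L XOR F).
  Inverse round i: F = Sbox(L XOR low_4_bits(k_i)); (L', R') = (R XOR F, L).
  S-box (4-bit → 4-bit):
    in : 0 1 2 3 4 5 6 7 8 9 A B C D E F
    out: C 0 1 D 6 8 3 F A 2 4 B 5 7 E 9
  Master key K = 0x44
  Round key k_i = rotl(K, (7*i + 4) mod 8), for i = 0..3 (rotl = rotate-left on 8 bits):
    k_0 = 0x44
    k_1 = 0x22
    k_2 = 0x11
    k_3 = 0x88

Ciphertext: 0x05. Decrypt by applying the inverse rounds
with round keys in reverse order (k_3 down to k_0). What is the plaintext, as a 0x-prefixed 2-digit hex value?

s_0 = ciphertext = 0x05
s_1 = InvRound(s_0, k_3) = 0xF0
s_2 = InvRound(s_1, k_2) = 0xEF
s_3 = InvRound(s_2, k_1) = 0xAE
s_4 = InvRound(s_3, k_0) = 0x0A

0x0A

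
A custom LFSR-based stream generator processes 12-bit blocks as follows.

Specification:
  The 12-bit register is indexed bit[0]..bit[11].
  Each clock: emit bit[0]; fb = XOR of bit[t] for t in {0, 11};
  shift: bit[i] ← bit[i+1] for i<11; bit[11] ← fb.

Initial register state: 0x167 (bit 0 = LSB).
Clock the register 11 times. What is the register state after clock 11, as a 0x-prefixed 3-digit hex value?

reg_0 = 0x167
clock 1: out=1, reg = 0x8B3
clock 2: out=1, reg = 0x459
clock 3: out=1, reg = 0xA2C
clock 4: out=0, reg = 0xD16
clock 5: out=0, reg = 0xE8B
clock 6: out=1, reg = 0x745
clock 7: out=1, reg = 0xBA2
clock 8: out=0, reg = 0xDD1
clock 9: out=1, reg = 0x6E8
clock 10: out=0, reg = 0x374
clock 11: out=0, reg = 0x1BA

0x1BA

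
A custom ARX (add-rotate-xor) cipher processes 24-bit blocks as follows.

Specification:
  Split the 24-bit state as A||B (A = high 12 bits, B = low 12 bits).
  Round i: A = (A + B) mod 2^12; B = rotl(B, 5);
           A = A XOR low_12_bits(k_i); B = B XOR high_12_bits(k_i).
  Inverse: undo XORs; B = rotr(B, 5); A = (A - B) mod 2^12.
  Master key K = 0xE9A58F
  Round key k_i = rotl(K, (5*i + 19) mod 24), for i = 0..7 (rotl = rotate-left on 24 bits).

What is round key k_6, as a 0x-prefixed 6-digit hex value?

K = 0xE9A58F
k_0 = rotl(K, (5*0+19) mod 24) = rotl(K, 19) = 0x7F4D2C
k_1 = rotl(K, (5*1+19) mod 24) = rotl(K, 0) = 0xE9A58F
k_2 = rotl(K, (5*2+19) mod 24) = rotl(K, 5) = 0x34B1FD
k_3 = rotl(K, (5*3+19) mod 24) = rotl(K, 10) = 0x963FA6
k_4 = rotl(K, (5*4+19) mod 24) = rotl(K, 15) = 0xC7F4D2
k_5 = rotl(K, (5*5+19) mod 24) = rotl(K, 20) = 0xFE9A58
k_6 = rotl(K, (5*6+19) mod 24) = rotl(K, 1) = 0xD34B1F

0xD34B1F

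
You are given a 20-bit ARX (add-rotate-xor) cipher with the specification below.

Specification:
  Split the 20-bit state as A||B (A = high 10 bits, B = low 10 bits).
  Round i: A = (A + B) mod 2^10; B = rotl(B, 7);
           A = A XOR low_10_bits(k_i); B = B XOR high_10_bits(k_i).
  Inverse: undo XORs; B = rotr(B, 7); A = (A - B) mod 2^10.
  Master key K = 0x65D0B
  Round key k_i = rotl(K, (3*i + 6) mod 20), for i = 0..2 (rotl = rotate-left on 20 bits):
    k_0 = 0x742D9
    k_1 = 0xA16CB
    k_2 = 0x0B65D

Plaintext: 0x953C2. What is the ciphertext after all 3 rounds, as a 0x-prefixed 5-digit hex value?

s_0 = plaintext = 0x953C2
s_1 = Round(s_0, k_0) = 0x33CA8
s_2 = Round(s_1, k_1) = 0xEF290
s_3 = Round(s_2, k_2) = 0x0447F

0x0447F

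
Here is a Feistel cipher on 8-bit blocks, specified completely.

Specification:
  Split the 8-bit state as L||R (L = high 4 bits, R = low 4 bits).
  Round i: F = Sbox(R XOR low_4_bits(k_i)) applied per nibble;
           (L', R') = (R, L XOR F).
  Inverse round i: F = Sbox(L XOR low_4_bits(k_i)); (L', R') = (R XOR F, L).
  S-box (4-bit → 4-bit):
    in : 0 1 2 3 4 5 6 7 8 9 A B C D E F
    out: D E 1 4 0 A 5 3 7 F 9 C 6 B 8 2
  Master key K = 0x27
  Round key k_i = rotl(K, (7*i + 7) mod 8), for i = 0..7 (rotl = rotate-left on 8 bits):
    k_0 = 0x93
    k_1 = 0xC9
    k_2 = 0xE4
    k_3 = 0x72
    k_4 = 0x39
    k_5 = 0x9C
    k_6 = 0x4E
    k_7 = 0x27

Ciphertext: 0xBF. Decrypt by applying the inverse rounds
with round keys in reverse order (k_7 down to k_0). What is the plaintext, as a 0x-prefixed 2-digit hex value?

s_0 = ciphertext = 0xBF
s_1 = InvRound(s_0, k_7) = 0x9B
s_2 = InvRound(s_1, k_6) = 0x89
s_3 = InvRound(s_2, k_5) = 0x98
s_4 = InvRound(s_3, k_4) = 0x59
s_5 = InvRound(s_4, k_3) = 0xA5
s_6 = InvRound(s_5, k_2) = 0xDA
s_7 = InvRound(s_6, k_1) = 0xAD
s_8 = InvRound(s_7, k_0) = 0x2A

0x2A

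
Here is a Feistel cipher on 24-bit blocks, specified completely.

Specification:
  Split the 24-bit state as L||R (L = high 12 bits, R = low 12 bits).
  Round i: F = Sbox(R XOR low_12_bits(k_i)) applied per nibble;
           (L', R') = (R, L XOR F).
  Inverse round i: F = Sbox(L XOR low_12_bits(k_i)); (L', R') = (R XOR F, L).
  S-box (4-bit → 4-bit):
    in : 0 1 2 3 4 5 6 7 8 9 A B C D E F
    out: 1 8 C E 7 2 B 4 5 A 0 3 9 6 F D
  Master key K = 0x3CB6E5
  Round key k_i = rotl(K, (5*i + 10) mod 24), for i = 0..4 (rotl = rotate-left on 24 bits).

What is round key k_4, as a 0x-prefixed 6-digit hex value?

0x2DB94F

K = 0x3CB6E5
k_0 = rotl(K, (5*0+10) mod 24) = rotl(K, 10) = 0xDB94F2
k_1 = rotl(K, (5*1+10) mod 24) = rotl(K, 15) = 0x729E5B
k_2 = rotl(K, (5*2+10) mod 24) = rotl(K, 20) = 0x53CB6E
k_3 = rotl(K, (5*3+10) mod 24) = rotl(K, 1) = 0x796DCA
k_4 = rotl(K, (5*4+10) mod 24) = rotl(K, 6) = 0x2DB94F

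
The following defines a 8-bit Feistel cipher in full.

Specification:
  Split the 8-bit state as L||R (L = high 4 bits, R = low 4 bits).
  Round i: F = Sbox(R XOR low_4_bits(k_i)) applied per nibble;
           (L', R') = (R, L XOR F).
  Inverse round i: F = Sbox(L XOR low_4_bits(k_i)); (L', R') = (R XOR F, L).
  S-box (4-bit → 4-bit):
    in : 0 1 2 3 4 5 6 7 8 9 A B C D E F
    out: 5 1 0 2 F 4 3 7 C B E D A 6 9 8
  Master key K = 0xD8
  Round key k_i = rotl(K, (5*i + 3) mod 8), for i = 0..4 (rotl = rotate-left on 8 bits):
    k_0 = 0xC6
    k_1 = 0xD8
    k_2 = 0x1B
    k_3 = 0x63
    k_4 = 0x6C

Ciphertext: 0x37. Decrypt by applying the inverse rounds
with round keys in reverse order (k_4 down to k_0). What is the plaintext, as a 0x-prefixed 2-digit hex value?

0x3E

s_0 = ciphertext = 0x37
s_1 = InvRound(s_0, k_4) = 0xF3
s_2 = InvRound(s_1, k_3) = 0x9F
s_3 = InvRound(s_2, k_2) = 0xF9
s_4 = InvRound(s_3, k_1) = 0xEF
s_5 = InvRound(s_4, k_0) = 0x3E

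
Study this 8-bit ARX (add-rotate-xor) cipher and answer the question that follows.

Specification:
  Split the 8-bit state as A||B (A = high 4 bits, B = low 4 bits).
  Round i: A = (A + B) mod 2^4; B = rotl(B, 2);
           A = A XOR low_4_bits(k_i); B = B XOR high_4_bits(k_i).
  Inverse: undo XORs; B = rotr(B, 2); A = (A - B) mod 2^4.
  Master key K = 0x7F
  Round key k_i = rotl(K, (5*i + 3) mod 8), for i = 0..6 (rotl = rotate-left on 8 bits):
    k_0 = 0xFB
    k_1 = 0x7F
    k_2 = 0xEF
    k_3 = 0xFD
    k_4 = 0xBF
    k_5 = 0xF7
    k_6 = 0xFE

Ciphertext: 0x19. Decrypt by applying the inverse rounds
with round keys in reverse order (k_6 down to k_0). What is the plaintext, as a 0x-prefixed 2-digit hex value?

s_0 = ciphertext = 0x19
s_1 = InvRound(s_0, k_6) = 0x69
s_2 = InvRound(s_1, k_5) = 0x89
s_3 = InvRound(s_2, k_4) = 0xF8
s_4 = InvRound(s_3, k_3) = 0x5D
s_5 = InvRound(s_4, k_2) = 0xEC
s_6 = InvRound(s_5, k_1) = 0x3E
s_7 = InvRound(s_6, k_0) = 0x44

0x44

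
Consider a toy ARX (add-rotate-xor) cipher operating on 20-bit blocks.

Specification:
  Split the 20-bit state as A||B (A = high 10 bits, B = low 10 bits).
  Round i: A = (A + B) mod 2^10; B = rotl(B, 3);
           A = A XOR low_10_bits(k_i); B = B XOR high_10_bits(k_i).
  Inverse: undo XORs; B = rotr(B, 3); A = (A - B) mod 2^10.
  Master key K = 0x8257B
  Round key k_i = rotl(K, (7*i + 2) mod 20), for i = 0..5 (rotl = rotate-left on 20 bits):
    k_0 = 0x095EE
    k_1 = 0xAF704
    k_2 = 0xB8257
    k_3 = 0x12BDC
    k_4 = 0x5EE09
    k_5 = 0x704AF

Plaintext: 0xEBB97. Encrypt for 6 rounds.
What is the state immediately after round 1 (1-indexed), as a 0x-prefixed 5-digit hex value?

0xAAC9A

s_0 = plaintext = 0xEBB97
s_1 = Round(s_0, k_0) = 0xAAC9A
s_2 = Round(s_1, k_1) = 0x1066C
s_3 = Round(s_2, k_2) = 0x3E984
s_4 = Round(s_3, k_3) = 0x68869
s_5 = Round(s_4, k_4) = 0x00A33
s_6 = Round(s_5, k_5) = 0xA685D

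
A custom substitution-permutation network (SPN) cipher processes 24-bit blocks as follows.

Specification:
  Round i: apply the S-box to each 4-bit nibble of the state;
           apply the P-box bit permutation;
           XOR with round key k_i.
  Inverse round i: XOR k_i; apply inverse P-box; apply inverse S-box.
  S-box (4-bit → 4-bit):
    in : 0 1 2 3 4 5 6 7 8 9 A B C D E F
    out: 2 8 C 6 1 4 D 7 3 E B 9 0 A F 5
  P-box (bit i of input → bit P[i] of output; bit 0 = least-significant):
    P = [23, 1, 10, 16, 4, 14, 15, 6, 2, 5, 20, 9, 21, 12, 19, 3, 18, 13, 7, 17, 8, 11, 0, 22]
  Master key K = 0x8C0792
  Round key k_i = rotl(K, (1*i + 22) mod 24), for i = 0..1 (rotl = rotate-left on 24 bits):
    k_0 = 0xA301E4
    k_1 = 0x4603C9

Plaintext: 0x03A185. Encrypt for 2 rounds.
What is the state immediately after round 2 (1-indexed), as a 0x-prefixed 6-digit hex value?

s_0 = plaintext = 0x03A185
s_1 = Round(s_0, k_0) = 0x837F7C
s_2 = Round(s_1, k_1) = 0x7EFA5D

0x7EFA5D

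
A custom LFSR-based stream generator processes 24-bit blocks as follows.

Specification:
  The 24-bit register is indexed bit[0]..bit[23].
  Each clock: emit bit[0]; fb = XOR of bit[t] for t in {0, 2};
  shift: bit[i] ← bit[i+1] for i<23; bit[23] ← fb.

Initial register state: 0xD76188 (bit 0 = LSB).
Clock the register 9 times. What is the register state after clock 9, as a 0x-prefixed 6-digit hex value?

reg_0 = 0xD76188
clock 1: out=0, reg = 0x6BB0C4
clock 2: out=0, reg = 0xB5D862
clock 3: out=0, reg = 0x5AEC31
clock 4: out=1, reg = 0xAD7618
clock 5: out=0, reg = 0x56BB0C
clock 6: out=0, reg = 0xAB5D86
clock 7: out=0, reg = 0xD5AEC3
clock 8: out=1, reg = 0xEAD761
clock 9: out=1, reg = 0xF56BB0

0xF56BB0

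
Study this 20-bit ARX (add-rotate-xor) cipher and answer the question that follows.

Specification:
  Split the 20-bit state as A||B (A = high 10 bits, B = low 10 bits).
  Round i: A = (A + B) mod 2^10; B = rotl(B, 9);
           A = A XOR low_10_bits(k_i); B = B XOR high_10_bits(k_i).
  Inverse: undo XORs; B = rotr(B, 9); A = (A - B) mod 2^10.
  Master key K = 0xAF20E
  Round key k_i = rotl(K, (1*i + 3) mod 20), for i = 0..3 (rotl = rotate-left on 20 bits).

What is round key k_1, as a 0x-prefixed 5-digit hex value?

K = 0xAF20E
k_0 = rotl(K, (1*0+3) mod 20) = rotl(K, 3) = 0x79075
k_1 = rotl(K, (1*1+3) mod 20) = rotl(K, 4) = 0xF20EA

0xF20EA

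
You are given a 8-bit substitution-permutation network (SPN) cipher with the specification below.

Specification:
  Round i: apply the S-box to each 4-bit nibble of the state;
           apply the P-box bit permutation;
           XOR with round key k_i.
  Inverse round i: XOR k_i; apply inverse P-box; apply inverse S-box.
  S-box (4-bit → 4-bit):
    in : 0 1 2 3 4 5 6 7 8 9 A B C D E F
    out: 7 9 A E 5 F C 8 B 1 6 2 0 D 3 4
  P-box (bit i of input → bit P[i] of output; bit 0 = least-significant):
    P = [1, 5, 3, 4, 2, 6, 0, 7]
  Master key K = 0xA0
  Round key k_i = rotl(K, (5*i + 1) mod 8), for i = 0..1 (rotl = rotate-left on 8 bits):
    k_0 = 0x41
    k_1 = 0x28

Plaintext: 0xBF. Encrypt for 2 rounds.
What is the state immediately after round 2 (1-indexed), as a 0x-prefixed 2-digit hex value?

0x6F

s_0 = plaintext = 0xBF
s_1 = Round(s_0, k_0) = 0x09
s_2 = Round(s_1, k_1) = 0x6F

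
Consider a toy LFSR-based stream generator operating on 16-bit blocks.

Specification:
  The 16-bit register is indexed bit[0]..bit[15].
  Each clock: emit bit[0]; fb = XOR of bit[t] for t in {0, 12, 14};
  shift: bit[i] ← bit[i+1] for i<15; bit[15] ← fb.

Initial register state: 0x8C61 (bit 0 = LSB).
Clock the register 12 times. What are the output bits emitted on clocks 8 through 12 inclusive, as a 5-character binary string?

00011

reg_0 = 0x8C61
clock 1: out=1, reg = 0xC630
clock 2: out=0, reg = 0xE318
clock 3: out=0, reg = 0xF18C
clock 4: out=0, reg = 0x78C6
clock 5: out=0, reg = 0x3C63
clock 6: out=1, reg = 0x1E31
clock 7: out=1, reg = 0x0F18
clock 8: out=0, reg = 0x078C
clock 9: out=0, reg = 0x03C6
clock 10: out=0, reg = 0x01E3
clock 11: out=1, reg = 0x80F1
clock 12: out=1, reg = 0xC078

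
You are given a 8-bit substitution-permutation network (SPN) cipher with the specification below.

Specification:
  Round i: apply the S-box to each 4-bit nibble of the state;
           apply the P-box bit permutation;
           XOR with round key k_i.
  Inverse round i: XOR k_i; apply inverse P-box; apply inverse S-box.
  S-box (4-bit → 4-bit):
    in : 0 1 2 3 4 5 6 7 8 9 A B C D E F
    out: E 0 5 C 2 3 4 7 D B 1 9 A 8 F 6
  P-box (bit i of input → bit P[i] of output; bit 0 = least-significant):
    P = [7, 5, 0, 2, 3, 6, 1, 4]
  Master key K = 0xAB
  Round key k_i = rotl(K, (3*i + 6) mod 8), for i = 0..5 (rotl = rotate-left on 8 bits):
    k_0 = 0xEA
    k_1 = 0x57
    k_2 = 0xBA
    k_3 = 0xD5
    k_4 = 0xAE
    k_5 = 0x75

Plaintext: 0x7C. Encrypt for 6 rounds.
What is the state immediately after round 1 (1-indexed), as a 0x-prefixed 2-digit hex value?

0x84

s_0 = plaintext = 0x7C
s_1 = Round(s_0, k_0) = 0x84
s_2 = Round(s_1, k_1) = 0x6D
s_3 = Round(s_2, k_2) = 0xBC
s_4 = Round(s_3, k_3) = 0xE9
s_5 = Round(s_4, k_4) = 0x50
s_6 = Round(s_5, k_5) = 0x18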